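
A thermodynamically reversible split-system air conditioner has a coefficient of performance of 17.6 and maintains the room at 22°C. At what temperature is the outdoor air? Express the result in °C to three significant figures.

COP_R = T_C/(T_H − T_C) gives T_H − T_C = T_C/COP.
With T_C = 295.15 K, T_H = 295.15 × (1 + 1/17.6) = 311.92 K.
Converting, 311.92 K = 38.77°C.

38.8 °C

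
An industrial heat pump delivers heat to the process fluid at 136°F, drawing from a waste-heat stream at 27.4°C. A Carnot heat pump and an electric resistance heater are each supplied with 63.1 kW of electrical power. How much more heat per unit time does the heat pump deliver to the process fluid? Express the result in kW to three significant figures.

In absolute terms T_C = 300.55 K and T_H = 330.93 K, so ΔT = 30.38 K.
COP_Carnot = T_H/ΔT = 330.93/30.38 = 10.89.
The heat pump delivers Q̇_H = COP × Ẇ = 687.4 kW; the resistance heater delivers Ẇ = 63.10 kW.
Extra = (COP − 1)·Ẇ = 624.3 kW.

624 kW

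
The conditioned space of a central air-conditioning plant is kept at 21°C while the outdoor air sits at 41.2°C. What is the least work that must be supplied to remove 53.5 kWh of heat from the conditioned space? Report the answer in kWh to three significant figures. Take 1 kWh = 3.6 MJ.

3.67 kWh

In absolute terms T_C = 294.15 K and T_H = 314.35 K, so ΔT = 20.20 K.
The reversible limit is COP_R = T_C/ΔT = 14.56, so W_min = Q_C/COP = Q_C·ΔT/T_C.
W_min = 53.50 × 20.20/294.15 = 3.674 kWh.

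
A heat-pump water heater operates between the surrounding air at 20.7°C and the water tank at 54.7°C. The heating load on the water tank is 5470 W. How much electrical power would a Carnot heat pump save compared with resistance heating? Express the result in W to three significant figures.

In absolute terms T_C = 293.85 K and T_H = 327.85 K, so ΔT = 34.00 K.
COP_Carnot = T_H/ΔT = 327.85/34.00 = 9.643.
Resistance heating needs Ẇ_res = Q̇_H = 5470 W; the reversible heat pump needs only Ẇ_hp = Q̇_H/COP = 567.3 W.
Saving = 5470 − 567.3 = 4903 W.

4900 W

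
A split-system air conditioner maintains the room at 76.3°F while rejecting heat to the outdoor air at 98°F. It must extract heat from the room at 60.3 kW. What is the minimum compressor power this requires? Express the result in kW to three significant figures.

In absolute terms T_C = 297.76 K and T_H = 309.82 K, so ΔT = 12.06 K.
COP_Carnot = T_C/ΔT = 297.76/12.06 = 24.70.
Ẇ_min = Q̇/COP_Carnot = 60.30/24.70 = 2.441 kW.

2.44 kW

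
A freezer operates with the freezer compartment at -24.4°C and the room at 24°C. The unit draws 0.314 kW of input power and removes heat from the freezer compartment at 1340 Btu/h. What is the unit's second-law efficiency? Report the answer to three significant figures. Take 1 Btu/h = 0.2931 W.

Converting, Q̇_C = 1340 Btu/h = 0.3928 kW, so COP_actual = Q̇_C/Ẇ = 0.3928/0.3140 = 1.251.
In absolute terms T_C = 248.75 K and T_H = 297.15 K, so ΔT = 48.40 K.
COP_Carnot = T_C/ΔT = 248.75/48.40 = 5.139.
η_II = COP_actual/COP_Carnot = 1.251/5.139 = 0.2434.

0.243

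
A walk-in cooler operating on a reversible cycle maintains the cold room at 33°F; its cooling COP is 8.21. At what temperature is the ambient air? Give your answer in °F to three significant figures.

COP_R = T_C/(T_H − T_C) gives T_H − T_C = T_C/COP.
With T_C = 273.71 K, T_H = 273.71 × (1 + 1/8.21) = 307.04 K.
Converting, 307.04 K = 93.01°F.

93.0 °F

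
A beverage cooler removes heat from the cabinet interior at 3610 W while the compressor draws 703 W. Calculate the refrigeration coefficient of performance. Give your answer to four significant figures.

5.135

The first law gives Q̇_H = Q̇_C + Ẇ, so the three rates are Q̇_C = 3610, Q̇_H = 4313, Ẇ = 703.0 W.
COP_R = Q̇_C/Ẇ = 3610/703.0 = 5.135.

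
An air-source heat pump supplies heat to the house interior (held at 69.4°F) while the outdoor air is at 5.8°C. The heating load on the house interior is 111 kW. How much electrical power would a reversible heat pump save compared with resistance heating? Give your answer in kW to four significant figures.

In absolute terms T_C = 278.95 K and T_H = 293.93 K, so ΔT = 14.98 K.
COP_Carnot = T_H/ΔT = 293.93/14.98 = 19.62.
Resistance heating needs Ẇ_res = Q̇_H = 111.0 kW; the reversible heat pump needs only Ẇ_hp = Q̇_H/COP = 5.656 kW.
Saving = 111.0 − 5.656 = 105.3 kW.

105.3 kW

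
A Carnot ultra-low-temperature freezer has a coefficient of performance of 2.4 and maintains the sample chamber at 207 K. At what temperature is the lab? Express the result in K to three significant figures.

293 K

COP_R = T_C/(T_H − T_C) gives T_H − T_C = T_C/COP.
With T_C = 207.00 K, T_H = 207.00 × (1 + 1/2.4) = 293.25 K.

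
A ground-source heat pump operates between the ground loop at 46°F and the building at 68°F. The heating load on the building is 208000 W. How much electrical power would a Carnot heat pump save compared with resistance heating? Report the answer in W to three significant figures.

In absolute terms T_C = 280.93 K and T_H = 293.15 K, so ΔT = 12.22 K.
COP_Carnot = T_H/ΔT = 293.15/12.22 = 23.99.
Resistance heating needs Ẇ_res = Q̇_H = 208000 W; the reversible heat pump needs only Ẇ_hp = Q̇_H/COP = 8672 W.
Saving = 208000 − 8672 = 199300 W.

199000 W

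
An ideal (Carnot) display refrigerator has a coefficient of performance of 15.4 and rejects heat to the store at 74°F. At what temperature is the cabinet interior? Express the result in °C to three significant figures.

5.26 °C

For a Carnot refrigerator COP_R = T_C/(T_H − T_C), so T_C = COP·T_H/(1 + COP).
With T_H = 296.48 K, T_C = 15.4 × 296.48/16.40 = 278.41 K.
Converting, 278.41 K = 5.26°C.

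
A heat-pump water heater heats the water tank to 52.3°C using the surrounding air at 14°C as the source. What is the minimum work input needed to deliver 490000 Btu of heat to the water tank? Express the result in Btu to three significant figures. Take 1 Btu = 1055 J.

57700 Btu

In absolute terms T_C = 287.15 K and T_H = 325.45 K, so ΔT = 38.30 K.
The reversible limit is COP_HP = T_H/ΔT = 8.497, so W_min = Q_H/COP = Q_H·ΔT/T_H.
W_min = 490000 × 38.30/325.45 = 57660 Btu.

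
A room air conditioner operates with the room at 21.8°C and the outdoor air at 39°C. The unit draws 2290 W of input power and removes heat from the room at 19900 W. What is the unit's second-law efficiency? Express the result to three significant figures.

0.507

COP_actual = Q̇_C/Ẇ = 19900/2290 = 8.690.
In absolute terms T_C = 294.95 K and T_H = 312.15 K, so ΔT = 17.20 K.
COP_Carnot = T_C/ΔT = 294.95/17.20 = 17.15.
η_II = COP_actual/COP_Carnot = 8.690/17.15 = 0.5068.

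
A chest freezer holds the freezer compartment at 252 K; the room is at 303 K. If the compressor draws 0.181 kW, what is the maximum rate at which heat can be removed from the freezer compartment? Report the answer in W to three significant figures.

The reservoir spacing is ΔT = 303 − 252 = 51.00 K.
COP_Carnot = T_C/ΔT = 252.00/51.00 = 4.941.
Q̇_max = COP_Carnot × Ẇ = 4.941 × 0.1810 kW = 0.8944 kW = 894.4 W.

894 W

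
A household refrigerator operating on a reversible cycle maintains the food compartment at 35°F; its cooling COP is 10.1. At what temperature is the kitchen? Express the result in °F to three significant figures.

COP_R = T_C/(T_H − T_C) gives T_H − T_C = T_C/COP.
With T_C = 274.82 K, T_H = 274.82 × (1 + 1/10.1) = 302.03 K.
Converting, 302.03 K = 83.98°F.

84.0 °F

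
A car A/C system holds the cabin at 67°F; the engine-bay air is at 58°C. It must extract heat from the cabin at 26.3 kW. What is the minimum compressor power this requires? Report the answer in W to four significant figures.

In absolute terms T_C = 292.59 K and T_H = 331.15 K, so ΔT = 38.56 K.
COP_Carnot = T_C/ΔT = 292.59/38.56 = 7.589.
Ẇ_min = Q̇/COP_Carnot = 26.30/7.589 = 3.466 kW = 3466 W.

3466 W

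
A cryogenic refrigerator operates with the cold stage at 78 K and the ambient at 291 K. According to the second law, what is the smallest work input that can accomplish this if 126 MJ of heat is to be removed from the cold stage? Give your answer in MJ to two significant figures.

The reservoir spacing is ΔT = 291 − 78 = 213.0 K.
The reversible limit is COP_R = T_C/ΔT = 0.3662, so W_min = Q_C/COP = Q_C·ΔT/T_C.
W_min = 126.0 × 213.0/78.00 = 344.1 MJ.

340 MJ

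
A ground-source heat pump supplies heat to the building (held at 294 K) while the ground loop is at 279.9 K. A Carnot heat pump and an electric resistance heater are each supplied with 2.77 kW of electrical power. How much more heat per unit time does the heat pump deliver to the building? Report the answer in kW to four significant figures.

The reservoir spacing is ΔT = 294 − 279.9 = 14.10 K.
COP_Carnot = T_H/ΔT = 294.00/14.10 = 20.85.
The heat pump delivers Q̇_H = COP × Ẇ = 57.76 kW; the resistance heater delivers Ẇ = 2.770 kW.
Extra = (COP − 1)·Ẇ = 54.99 kW.

54.99 kW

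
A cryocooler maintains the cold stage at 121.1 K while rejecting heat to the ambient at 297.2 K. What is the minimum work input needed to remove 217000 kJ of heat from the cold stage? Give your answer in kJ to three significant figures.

316000 kJ

The reservoir spacing is ΔT = 297.2 − 121.1 = 176.1 K.
The reversible limit is COP_R = T_C/ΔT = 0.6877, so W_min = Q_C/COP = Q_C·ΔT/T_C.
W_min = 217000 × 176.1/121.10 = 315600 kJ.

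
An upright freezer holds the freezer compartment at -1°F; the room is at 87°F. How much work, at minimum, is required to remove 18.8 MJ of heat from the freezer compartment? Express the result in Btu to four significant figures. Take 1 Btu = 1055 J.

3419 Btu

In absolute terms T_C = 254.82 K and T_H = 303.71 K, so ΔT = 48.89 K.
The reversible limit is COP_R = T_C/ΔT = 5.212, so W_min = Q_C/COP = Q_C·ΔT/T_C.
W_min = 18.80 × 48.89/254.82 = 3.607 MJ = 3419 Btu.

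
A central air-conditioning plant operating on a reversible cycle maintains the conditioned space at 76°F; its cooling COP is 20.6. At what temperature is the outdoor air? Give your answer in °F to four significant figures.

102.0 °F

COP_R = T_C/(T_H − T_C) gives T_H − T_C = T_C/COP.
With T_C = 297.59 K, T_H = 297.59 × (1 + 1/20.6) = 312.04 K.
Converting, 312.04 K = 102.00°F.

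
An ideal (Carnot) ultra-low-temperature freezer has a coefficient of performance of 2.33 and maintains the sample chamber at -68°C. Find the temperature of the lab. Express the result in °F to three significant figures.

68.1 °F

COP_R = T_C/(T_H − T_C) gives T_H − T_C = T_C/COP.
With T_C = 205.15 K, T_H = 205.15 × (1 + 1/2.33) = 293.20 K.
Converting, 293.20 K = 68.08°F.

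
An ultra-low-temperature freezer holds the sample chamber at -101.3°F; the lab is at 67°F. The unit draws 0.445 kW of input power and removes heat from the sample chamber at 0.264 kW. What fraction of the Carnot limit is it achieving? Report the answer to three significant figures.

0.279

COP_actual = Q̇_C/Ẇ = 0.2640/0.4450 = 0.5933.
In absolute terms T_C = 199.09 K and T_H = 292.59 K, so ΔT = 93.50 K.
COP_Carnot = T_C/ΔT = 199.09/93.50 = 2.129.
η_II = COP_actual/COP_Carnot = 0.5933/2.129 = 0.2786.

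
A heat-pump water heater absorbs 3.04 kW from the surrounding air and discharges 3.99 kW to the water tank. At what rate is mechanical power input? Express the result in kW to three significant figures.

For a cyclic device the first law requires Q̇_H = Q̇_C + Ẇ.
Ẇ = Q̇_H − Q̇_C = 0.9500 kW.

0.950 kW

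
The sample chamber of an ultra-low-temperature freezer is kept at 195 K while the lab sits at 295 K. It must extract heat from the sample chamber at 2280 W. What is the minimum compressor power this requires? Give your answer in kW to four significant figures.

1.169 kW

The reservoir spacing is ΔT = 295 − 195 = 100.0 K.
COP_Carnot = T_C/ΔT = 195.00/100.0 = 1.950.
Ẇ_min = Q̇/COP_Carnot = 2280/1.950 = 1169 W = 1.169 kW.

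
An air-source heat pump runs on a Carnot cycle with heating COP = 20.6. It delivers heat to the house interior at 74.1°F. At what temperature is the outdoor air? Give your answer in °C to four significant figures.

COP_HP = T_H/(T_H − T_C) gives T_H − T_C = T_H/COP.
With T_H = 296.54 K, T_C = 296.54 × (1 − 1/20.6) = 282.14 K.
Converting, 282.14 K = 8.99°C.

8.994 °C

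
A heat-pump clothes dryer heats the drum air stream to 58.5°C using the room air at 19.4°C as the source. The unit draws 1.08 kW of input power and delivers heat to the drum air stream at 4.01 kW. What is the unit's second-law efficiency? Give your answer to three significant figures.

COP_actual = Q̇_H/Ẇ = 4.010/1.080 = 3.713.
In absolute terms T_C = 292.55 K and T_H = 331.65 K, so ΔT = 39.10 K.
COP_Carnot = T_H/ΔT = 331.65/39.10 = 8.482.
η_II = COP_actual/COP_Carnot = 3.713/8.482 = 0.4377.

0.438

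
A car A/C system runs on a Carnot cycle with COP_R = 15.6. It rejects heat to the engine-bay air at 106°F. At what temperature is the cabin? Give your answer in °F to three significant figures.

71.9 °F

For a Carnot refrigerator COP_R = T_C/(T_H − T_C), so T_C = COP·T_H/(1 + COP).
With T_H = 314.26 K, T_C = 15.6 × 314.26/16.60 = 295.33 K.
Converting, 295.33 K = 71.92°F.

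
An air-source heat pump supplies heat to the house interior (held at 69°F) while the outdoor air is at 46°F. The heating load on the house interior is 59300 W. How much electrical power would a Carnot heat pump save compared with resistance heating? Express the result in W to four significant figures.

In absolute terms T_C = 280.93 K and T_H = 293.71 K, so ΔT = 12.78 K.
COP_Carnot = T_H/ΔT = 293.71/12.78 = 22.99.
Resistance heating needs Ẇ_res = Q̇_H = 59300 W; the reversible heat pump needs only Ẇ_hp = Q̇_H/COP = 2580 W.
Saving = 59300 − 2580 = 56720 W.

56720 W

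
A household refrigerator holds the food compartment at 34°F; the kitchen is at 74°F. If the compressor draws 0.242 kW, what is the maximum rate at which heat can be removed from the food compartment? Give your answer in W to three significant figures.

In absolute terms T_C = 274.26 K and T_H = 296.48 K, so ΔT = 22.22 K.
COP_Carnot = T_C/ΔT = 274.26/22.22 = 12.34.
Q̇_max = COP_Carnot × Ẇ = 12.34 × 0.2420 kW = 2.987 kW = 2987 W.

2990 W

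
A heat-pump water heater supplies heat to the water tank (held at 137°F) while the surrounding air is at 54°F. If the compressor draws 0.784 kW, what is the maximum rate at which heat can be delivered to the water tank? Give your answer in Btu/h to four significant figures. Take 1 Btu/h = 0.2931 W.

In absolute terms T_C = 285.37 K and T_H = 331.48 K, so ΔT = 46.11 K.
COP_Carnot = T_H/ΔT = 331.48/46.11 = 7.189.
Q̇_max = COP_Carnot × Ẇ = 7.189 × 0.7840 kW = 5.636 kW = 19230 Btu/h.

19230 Btu/h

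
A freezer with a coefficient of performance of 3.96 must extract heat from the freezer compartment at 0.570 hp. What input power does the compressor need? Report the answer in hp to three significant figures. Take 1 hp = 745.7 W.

0.144 hp

Ẇ = Q̇_C/COP = 0.5700/3.96 = 0.1439 hp.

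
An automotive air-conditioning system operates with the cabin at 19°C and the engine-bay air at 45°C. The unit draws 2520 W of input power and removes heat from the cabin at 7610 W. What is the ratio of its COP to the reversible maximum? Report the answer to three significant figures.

COP_actual = Q̇_C/Ẇ = 7610/2520 = 3.020.
In absolute terms T_C = 292.15 K and T_H = 318.15 K, so ΔT = 26.00 K.
COP_Carnot = T_C/ΔT = 292.15/26.00 = 11.24.
η_II = COP_actual/COP_Carnot = 3.020/11.24 = 0.2688.

0.269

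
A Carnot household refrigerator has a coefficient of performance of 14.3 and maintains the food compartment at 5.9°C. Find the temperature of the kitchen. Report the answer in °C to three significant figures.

25.4 °C

COP_R = T_C/(T_H − T_C) gives T_H − T_C = T_C/COP.
With T_C = 279.05 K, T_H = 279.05 × (1 + 1/14.3) = 298.56 K.
Converting, 298.56 K = 25.41°C.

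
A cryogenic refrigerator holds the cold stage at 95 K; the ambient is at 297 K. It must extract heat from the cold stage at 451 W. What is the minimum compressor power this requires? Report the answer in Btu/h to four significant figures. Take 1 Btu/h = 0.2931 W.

3272 Btu/h

The reservoir spacing is ΔT = 297 − 95 = 202.0 K.
COP_Carnot = T_C/ΔT = 95.00/202.0 = 0.4703.
Ẇ_min = Q̇/COP_Carnot = 451.0/0.4703 = 959.0 W = 3272 Btu/h.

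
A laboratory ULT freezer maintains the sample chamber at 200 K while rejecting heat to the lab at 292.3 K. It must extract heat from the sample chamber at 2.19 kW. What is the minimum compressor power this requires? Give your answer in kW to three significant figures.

The reservoir spacing is ΔT = 292.3 − 200 = 92.30 K.
COP_Carnot = T_C/ΔT = 200.00/92.30 = 2.167.
Ẇ_min = Q̇/COP_Carnot = 2.190/2.167 = 1.011 kW.

1.01 kW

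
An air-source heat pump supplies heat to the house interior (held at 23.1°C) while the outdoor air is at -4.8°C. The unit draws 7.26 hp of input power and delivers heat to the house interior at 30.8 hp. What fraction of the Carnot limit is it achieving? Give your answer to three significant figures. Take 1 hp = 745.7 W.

COP_actual = Q̇_H/Ẇ = 30.80/7.260 = 4.242.
In absolute terms T_C = 268.35 K and T_H = 296.25 K, so ΔT = 27.90 K.
COP_Carnot = T_H/ΔT = 296.25/27.90 = 10.62.
η_II = COP_actual/COP_Carnot = 4.242/10.62 = 0.3995.

0.400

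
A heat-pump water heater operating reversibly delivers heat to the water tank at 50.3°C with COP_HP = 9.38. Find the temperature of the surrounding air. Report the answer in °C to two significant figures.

16 °C

COP_HP = T_H/(T_H − T_C) gives T_H − T_C = T_H/COP.
With T_H = 323.45 K, T_C = 323.45 × (1 − 1/9.38) = 288.97 K.
Converting, 288.97 K = 15.82°C.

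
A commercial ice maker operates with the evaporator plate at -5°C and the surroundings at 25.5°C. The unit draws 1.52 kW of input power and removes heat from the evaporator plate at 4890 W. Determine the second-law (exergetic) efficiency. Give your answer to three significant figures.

Converting, Q̇_C = 4890 W = 4.890 kW, so COP_actual = Q̇_C/Ẇ = 4.890/1.520 = 3.217.
In absolute terms T_C = 268.15 K and T_H = 298.65 K, so ΔT = 30.50 K.
COP_Carnot = T_C/ΔT = 268.15/30.50 = 8.792.
η_II = COP_actual/COP_Carnot = 3.217/8.792 = 0.3659.

0.366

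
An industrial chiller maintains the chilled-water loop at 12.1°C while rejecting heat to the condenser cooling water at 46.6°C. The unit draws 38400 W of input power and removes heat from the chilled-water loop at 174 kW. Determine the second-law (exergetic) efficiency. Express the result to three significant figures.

Converting, Q̇_C = 174.0 kW = 174000 W, so COP_actual = Q̇_C/Ẇ = 174000/38400 = 4.531.
In absolute terms T_C = 285.25 K and T_H = 319.75 K, so ΔT = 34.50 K.
COP_Carnot = T_C/ΔT = 285.25/34.50 = 8.268.
η_II = COP_actual/COP_Carnot = 4.531/8.268 = 0.5480.

0.548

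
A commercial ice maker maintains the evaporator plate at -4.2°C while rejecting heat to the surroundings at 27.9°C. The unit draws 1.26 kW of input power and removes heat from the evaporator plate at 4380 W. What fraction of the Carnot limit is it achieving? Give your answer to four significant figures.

0.4149

Converting, Q̇_C = 4380 W = 4.380 kW, so COP_actual = Q̇_C/Ẇ = 4.380/1.260 = 3.476.
In absolute terms T_C = 268.95 K and T_H = 301.05 K, so ΔT = 32.10 K.
COP_Carnot = T_C/ΔT = 268.95/32.10 = 8.379.
η_II = COP_actual/COP_Carnot = 3.476/8.379 = 0.4149.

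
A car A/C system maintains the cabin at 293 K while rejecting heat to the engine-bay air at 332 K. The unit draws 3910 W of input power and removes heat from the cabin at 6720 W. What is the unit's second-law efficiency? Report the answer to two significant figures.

0.23

COP_actual = Q̇_C/Ẇ = 6720/3910 = 1.719.
The reservoir spacing is ΔT = 332 − 293 = 39.00 K.
COP_Carnot = T_C/ΔT = 293.00/39.00 = 7.513.
η_II = COP_actual/COP_Carnot = 1.719/7.513 = 0.2288.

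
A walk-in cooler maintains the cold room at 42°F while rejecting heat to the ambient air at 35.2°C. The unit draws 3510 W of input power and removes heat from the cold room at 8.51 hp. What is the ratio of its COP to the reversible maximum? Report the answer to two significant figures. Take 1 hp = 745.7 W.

0.19

Converting, Q̇_C = 8.510 hp = 6346 W, so COP_actual = Q̇_C/Ẇ = 6346/3510 = 1.808.
In absolute terms T_C = 278.71 K and T_H = 308.35 K, so ΔT = 29.64 K.
COP_Carnot = T_C/ΔT = 278.71/29.64 = 9.402.
η_II = COP_actual/COP_Carnot = 1.808/9.402 = 0.1923.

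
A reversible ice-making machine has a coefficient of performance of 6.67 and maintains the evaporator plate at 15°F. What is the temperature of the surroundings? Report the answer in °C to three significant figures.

COP_R = T_C/(T_H − T_C) gives T_H − T_C = T_C/COP.
With T_C = 263.71 K, T_H = 263.71 × (1 + 1/6.67) = 303.24 K.
Converting, 303.24 K = 30.09°C.

30.1 °C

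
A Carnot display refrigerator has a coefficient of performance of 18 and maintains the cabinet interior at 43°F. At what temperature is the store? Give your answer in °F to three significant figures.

70.9 °F

COP_R = T_C/(T_H − T_C) gives T_H − T_C = T_C/COP.
With T_C = 279.26 K, T_H = 279.26 × (1 + 1/18) = 294.78 K.
Converting, 294.78 K = 70.93°F.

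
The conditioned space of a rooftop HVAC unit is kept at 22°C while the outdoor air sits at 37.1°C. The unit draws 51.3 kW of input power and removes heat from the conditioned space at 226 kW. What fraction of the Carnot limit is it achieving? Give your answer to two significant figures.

0.23

COP_actual = Q̇_C/Ẇ = 226.0/51.30 = 4.405.
In absolute terms T_C = 295.15 K and T_H = 310.25 K, so ΔT = 15.10 K.
COP_Carnot = T_C/ΔT = 295.15/15.10 = 19.55.
η_II = COP_actual/COP_Carnot = 4.405/19.55 = 0.2254.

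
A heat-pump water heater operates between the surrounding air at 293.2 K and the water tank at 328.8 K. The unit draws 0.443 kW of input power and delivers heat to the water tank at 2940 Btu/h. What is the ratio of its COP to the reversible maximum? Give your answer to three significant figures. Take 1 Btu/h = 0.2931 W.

Converting, Q̇_H = 2940 Btu/h = 0.8617 kW, so COP_actual = Q̇_H/Ẇ = 0.8617/0.4430 = 1.945.
The reservoir spacing is ΔT = 328.8 − 293.2 = 35.60 K.
COP_Carnot = T_H/ΔT = 328.80/35.60 = 9.236.
η_II = COP_actual/COP_Carnot = 1.945/9.236 = 0.2106.

0.211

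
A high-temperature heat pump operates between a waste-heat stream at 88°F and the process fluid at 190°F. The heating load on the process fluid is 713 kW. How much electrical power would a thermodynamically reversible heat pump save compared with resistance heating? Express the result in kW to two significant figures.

In absolute terms T_C = 304.26 K and T_H = 360.93 K, so ΔT = 56.67 K.
COP_Carnot = T_H/ΔT = 360.93/56.67 = 6.369.
Resistance heating needs Ẇ_res = Q̇_H = 713.0 kW; the reversible heat pump needs only Ẇ_hp = Q̇_H/COP = 111.9 kW.
Saving = 713.0 − 111.9 = 601.1 kW.

600 kW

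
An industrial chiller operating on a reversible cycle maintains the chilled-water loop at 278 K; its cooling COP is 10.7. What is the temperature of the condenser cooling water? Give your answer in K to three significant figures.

COP_R = T_C/(T_H − T_C) gives T_H − T_C = T_C/COP.
With T_C = 278.00 K, T_H = 278.00 × (1 + 1/10.7) = 303.98 K.

304 K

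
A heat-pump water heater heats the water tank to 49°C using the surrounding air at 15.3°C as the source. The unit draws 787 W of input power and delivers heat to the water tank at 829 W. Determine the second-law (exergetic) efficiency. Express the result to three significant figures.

0.110

COP_actual = Q̇_H/Ẇ = 829.0/787.0 = 1.053.
In absolute terms T_C = 288.45 K and T_H = 322.15 K, so ΔT = 33.70 K.
COP_Carnot = T_H/ΔT = 322.15/33.70 = 9.559.
η_II = COP_actual/COP_Carnot = 1.053/9.559 = 0.1102.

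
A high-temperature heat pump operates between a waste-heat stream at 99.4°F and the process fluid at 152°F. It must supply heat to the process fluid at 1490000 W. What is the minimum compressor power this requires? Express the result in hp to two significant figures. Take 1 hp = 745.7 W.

170 hp

In absolute terms T_C = 310.59 K and T_H = 339.82 K, so ΔT = 29.22 K.
COP_Carnot = T_H/ΔT = 339.82/29.22 = 11.63.
Ẇ_min = Q̇/COP_Carnot = 1490000/11.63 = 128100 W = 171.8 hp.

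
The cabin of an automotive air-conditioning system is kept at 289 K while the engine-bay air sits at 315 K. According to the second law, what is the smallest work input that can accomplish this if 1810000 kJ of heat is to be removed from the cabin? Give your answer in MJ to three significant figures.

163 MJ

The reservoir spacing is ΔT = 315 − 289 = 26.00 K.
The reversible limit is COP_R = T_C/ΔT = 11.12, so W_min = Q_C/COP = Q_C·ΔT/T_C.
W_min = 1810000 × 26.00/289.00 = 162800 kJ = 162.8 MJ.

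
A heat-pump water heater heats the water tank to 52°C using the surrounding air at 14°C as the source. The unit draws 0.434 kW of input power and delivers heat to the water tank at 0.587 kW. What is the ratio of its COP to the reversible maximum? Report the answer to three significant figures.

0.158

COP_actual = Q̇_H/Ẇ = 0.5870/0.4340 = 1.353.
In absolute terms T_C = 287.15 K and T_H = 325.15 K, so ΔT = 38.00 K.
COP_Carnot = T_H/ΔT = 325.15/38.00 = 8.557.
η_II = COP_actual/COP_Carnot = 1.353/8.557 = 0.1581.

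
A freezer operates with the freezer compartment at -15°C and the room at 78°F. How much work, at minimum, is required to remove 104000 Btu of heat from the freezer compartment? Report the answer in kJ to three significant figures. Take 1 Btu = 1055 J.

17200 kJ

In absolute terms T_C = 258.15 K and T_H = 298.71 K, so ΔT = 40.56 K.
The reversible limit is COP_R = T_C/ΔT = 6.365, so W_min = Q_C/COP = Q_C·ΔT/T_C.
W_min = 104000 × 40.56/258.15 = 16340 Btu = 17240 kJ.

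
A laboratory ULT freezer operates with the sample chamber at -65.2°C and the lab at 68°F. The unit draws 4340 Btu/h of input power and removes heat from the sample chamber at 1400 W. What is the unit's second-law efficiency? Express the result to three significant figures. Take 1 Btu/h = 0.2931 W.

Converting, Q̇_C = 1400 W = 4777 Btu/h, so COP_actual = Q̇_C/Ẇ = 4777/4340 = 1.101.
In absolute terms T_C = 207.95 K and T_H = 293.15 K, so ΔT = 85.20 K.
COP_Carnot = T_C/ΔT = 207.95/85.20 = 2.441.
η_II = COP_actual/COP_Carnot = 1.101/2.441 = 0.4509.

0.451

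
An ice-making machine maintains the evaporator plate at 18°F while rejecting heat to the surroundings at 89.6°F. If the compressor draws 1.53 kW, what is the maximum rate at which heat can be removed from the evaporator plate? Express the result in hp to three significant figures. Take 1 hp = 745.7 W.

13.7 hp

In absolute terms T_C = 265.37 K and T_H = 305.15 K, so ΔT = 39.78 K.
COP_Carnot = T_C/ΔT = 265.37/39.78 = 6.671.
Q̇_max = COP_Carnot × Ẇ = 6.671 × 1.530 kW = 10.21 kW = 13.69 hp.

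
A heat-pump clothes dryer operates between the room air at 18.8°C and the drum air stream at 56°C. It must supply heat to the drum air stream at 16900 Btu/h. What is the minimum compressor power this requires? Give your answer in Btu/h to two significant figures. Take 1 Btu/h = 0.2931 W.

In absolute terms T_C = 291.95 K and T_H = 329.15 K, so ΔT = 37.20 K.
COP_Carnot = T_H/ΔT = 329.15/37.20 = 8.848.
Ẇ_min = Q̇/COP_Carnot = 16900/8.848 = 1910 Btu/h.

1900 Btu/h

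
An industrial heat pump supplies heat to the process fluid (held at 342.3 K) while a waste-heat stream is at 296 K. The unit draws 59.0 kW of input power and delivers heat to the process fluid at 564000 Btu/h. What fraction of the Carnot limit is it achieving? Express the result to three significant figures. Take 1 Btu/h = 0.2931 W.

0.379

Converting, Q̇_H = 564000 Btu/h = 165.3 kW, so COP_actual = Q̇_H/Ẇ = 165.3/59.00 = 2.802.
The reservoir spacing is ΔT = 342.3 − 296 = 46.30 K.
COP_Carnot = T_H/ΔT = 342.30/46.30 = 7.393.
η_II = COP_actual/COP_Carnot = 2.802/7.393 = 0.3790.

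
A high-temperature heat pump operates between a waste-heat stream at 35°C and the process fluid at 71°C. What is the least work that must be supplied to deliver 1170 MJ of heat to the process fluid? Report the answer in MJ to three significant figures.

122 MJ

In absolute terms T_C = 308.15 K and T_H = 344.15 K, so ΔT = 36.00 K.
The reversible limit is COP_HP = T_H/ΔT = 9.560, so W_min = Q_H/COP = Q_H·ΔT/T_H.
W_min = 1170 × 36.00/344.15 = 122.4 MJ.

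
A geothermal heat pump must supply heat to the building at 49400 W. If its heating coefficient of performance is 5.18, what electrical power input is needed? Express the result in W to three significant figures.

9540 W

Ẇ = Q̇_H/COP_HP = 49400/5.18 = 9537 W.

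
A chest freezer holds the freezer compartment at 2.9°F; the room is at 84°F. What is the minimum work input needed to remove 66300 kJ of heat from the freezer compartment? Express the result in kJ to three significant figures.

11600 kJ

In absolute terms T_C = 256.98 K and T_H = 302.04 K, so ΔT = 45.06 K.
The reversible limit is COP_R = T_C/ΔT = 5.704, so W_min = Q_C/COP = Q_C·ΔT/T_C.
W_min = 66300 × 45.06/256.98 = 11620 kJ.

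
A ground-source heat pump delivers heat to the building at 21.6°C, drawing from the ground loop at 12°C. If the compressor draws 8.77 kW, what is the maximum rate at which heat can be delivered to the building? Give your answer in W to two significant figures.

270000 W

In absolute terms T_C = 285.15 K and T_H = 294.75 K, so ΔT = 9.600 K.
COP_Carnot = T_H/ΔT = 294.75/9.600 = 30.70.
Q̇_max = COP_Carnot × Ẇ = 30.70 × 8.770 kW = 269.3 kW = 269300 W.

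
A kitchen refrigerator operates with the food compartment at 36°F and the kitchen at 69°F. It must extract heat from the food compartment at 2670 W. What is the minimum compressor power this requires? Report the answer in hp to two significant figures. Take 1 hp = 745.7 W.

0.24 hp

In absolute terms T_C = 275.37 K and T_H = 293.71 K, so ΔT = 18.33 K.
COP_Carnot = T_C/ΔT = 275.37/18.33 = 15.02.
Ẇ_min = Q̇/COP_Carnot = 2670/15.02 = 177.8 W = 0.2384 hp.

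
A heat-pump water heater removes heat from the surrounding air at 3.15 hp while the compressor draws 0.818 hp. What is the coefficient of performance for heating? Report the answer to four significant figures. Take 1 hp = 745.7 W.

4.851

The first law gives Q̇_H = Q̇_C + Ẇ, so the three rates are Q̇_C = 3.150, Q̇_H = 3.968, Ẇ = 0.8180 hp.
COP_HP = Q̇_H/Ẇ = 3.968/0.8180 = 4.851.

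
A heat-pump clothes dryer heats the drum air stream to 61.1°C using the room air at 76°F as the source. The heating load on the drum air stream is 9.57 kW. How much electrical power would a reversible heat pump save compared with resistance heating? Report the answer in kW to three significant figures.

8.52 kW

In absolute terms T_C = 297.59 K and T_H = 334.25 K, so ΔT = 36.66 K.
COP_Carnot = T_H/ΔT = 334.25/36.66 = 9.119.
Resistance heating needs Ẇ_res = Q̇_H = 9.570 kW; the reversible heat pump needs only Ẇ_hp = Q̇_H/COP = 1.049 kW.
Saving = 9.570 − 1.049 = 8.521 kW.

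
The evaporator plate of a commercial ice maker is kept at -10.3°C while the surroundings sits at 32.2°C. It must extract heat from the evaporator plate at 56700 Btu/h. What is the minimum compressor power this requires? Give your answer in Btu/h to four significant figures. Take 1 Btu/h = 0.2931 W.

In absolute terms T_C = 262.85 K and T_H = 305.35 K, so ΔT = 42.50 K.
COP_Carnot = T_C/ΔT = 262.85/42.50 = 6.185.
Ẇ_min = Q̇/COP_Carnot = 56700/6.185 = 9168 Btu/h.

9168 Btu/h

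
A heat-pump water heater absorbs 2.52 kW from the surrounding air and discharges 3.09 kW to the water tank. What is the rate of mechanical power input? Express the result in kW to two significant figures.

0.57 kW

For a cyclic device the first law requires Q̇_H = Q̇_C + Ẇ.
Ẇ = Q̇_H − Q̇_C = 0.5700 kW.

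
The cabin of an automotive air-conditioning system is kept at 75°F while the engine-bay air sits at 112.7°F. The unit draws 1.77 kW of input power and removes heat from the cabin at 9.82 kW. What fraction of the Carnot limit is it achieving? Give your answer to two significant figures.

0.39

COP_actual = Q̇_C/Ẇ = 9.820/1.770 = 5.548.
In absolute terms T_C = 297.04 K and T_H = 317.98 K, so ΔT = 20.94 K.
COP_Carnot = T_C/ΔT = 297.04/20.94 = 14.18.
η_II = COP_actual/COP_Carnot = 5.548/14.18 = 0.3912.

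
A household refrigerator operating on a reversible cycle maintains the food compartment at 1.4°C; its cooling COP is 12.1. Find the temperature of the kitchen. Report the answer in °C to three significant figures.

COP_R = T_C/(T_H − T_C) gives T_H − T_C = T_C/COP.
With T_C = 274.55 K, T_H = 274.55 × (1 + 1/12.1) = 297.24 K.
Converting, 297.24 K = 24.09°C.

24.1 °C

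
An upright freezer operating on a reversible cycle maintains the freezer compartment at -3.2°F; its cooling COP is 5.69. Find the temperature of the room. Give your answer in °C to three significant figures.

25.0 °C

COP_R = T_C/(T_H − T_C) gives T_H − T_C = T_C/COP.
With T_C = 253.59 K, T_H = 253.59 × (1 + 1/5.69) = 298.16 K.
Converting, 298.16 K = 25.01°C.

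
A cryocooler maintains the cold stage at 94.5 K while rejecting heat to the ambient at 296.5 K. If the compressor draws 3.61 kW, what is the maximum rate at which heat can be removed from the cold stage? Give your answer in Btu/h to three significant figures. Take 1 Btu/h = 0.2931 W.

The reservoir spacing is ΔT = 296.5 − 94.5 = 202.0 K.
COP_Carnot = T_C/ΔT = 94.50/202.0 = 0.4678.
Q̇_max = COP_Carnot × Ẇ = 0.4678 × 3.610 kW = 1.689 kW = 5762 Btu/h.

5760 Btu/h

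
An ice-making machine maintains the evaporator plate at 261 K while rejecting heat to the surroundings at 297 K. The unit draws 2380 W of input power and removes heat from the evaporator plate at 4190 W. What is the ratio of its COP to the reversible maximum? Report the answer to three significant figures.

COP_actual = Q̇_C/Ẇ = 4190/2380 = 1.761.
The reservoir spacing is ΔT = 297 − 261 = 36.00 K.
COP_Carnot = T_C/ΔT = 261.00/36.00 = 7.250.
η_II = COP_actual/COP_Carnot = 1.761/7.250 = 0.2428.

0.243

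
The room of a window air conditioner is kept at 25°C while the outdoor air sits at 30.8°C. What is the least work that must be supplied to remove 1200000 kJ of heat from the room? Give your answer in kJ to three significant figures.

23300 kJ

In absolute terms T_C = 298.15 K and T_H = 303.95 K, so ΔT = 5.800 K.
The reversible limit is COP_R = T_C/ΔT = 51.41, so W_min = Q_C/COP = Q_C·ΔT/T_C.
W_min = 1200000 × 5.800/298.15 = 23340 kJ.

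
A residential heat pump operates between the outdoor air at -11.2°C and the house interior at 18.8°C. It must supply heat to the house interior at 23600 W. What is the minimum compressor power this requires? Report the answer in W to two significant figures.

In absolute terms T_C = 261.95 K and T_H = 291.95 K, so ΔT = 30.00 K.
COP_Carnot = T_H/ΔT = 291.95/30.00 = 9.732.
Ẇ_min = Q̇/COP_Carnot = 23600/9.732 = 2425 W.

2400 W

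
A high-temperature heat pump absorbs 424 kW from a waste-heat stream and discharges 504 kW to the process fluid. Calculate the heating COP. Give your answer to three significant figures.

The first law gives Q̇_H = Q̇_C + Ẇ, so the three rates are Q̇_C = 424.0, Q̇_H = 504.0, Ẇ = 80.00 kW.
COP_HP = Q̇_H/Ẇ = 504.0/80.00 = 6.300.

6.30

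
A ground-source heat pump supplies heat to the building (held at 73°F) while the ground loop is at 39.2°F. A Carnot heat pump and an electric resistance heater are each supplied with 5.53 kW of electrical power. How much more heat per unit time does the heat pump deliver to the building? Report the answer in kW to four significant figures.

In absolute terms T_C = 277.15 K and T_H = 295.93 K, so ΔT = 18.78 K.
COP_Carnot = T_H/ΔT = 295.93/18.78 = 15.76.
The heat pump delivers Q̇_H = COP × Ẇ = 87.15 kW; the resistance heater delivers Ẇ = 5.530 kW.
Extra = (COP − 1)·Ẇ = 81.62 kW.

81.62 kW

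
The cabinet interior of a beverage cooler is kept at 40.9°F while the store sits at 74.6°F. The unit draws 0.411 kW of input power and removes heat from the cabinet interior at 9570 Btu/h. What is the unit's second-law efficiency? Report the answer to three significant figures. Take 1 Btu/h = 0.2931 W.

0.459

Converting, Q̇_C = 9570 Btu/h = 2.805 kW, so COP_actual = Q̇_C/Ẇ = 2.805/0.4110 = 6.825.
In absolute terms T_C = 278.09 K and T_H = 296.82 K, so ΔT = 18.72 K.
COP_Carnot = T_C/ΔT = 278.09/18.72 = 14.85.
η_II = COP_actual/COP_Carnot = 6.825/14.85 = 0.4595.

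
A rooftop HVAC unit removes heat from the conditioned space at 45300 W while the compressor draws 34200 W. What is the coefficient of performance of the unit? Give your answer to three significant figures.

The first law gives Q̇_H = Q̇_C + Ẇ, so the three rates are Q̇_C = 45300, Q̇_H = 79500, Ẇ = 34200 W.
COP_R = Q̇_C/Ẇ = 45300/34200 = 1.325.

1.32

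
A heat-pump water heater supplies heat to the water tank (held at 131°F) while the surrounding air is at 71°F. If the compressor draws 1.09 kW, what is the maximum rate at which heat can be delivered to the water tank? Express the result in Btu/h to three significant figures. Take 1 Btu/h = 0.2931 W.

In absolute terms T_C = 294.82 K and T_H = 328.15 K, so ΔT = 33.33 K.
COP_Carnot = T_H/ΔT = 328.15/33.33 = 9.845.
Q̇_max = COP_Carnot × Ẇ = 9.845 × 1.090 kW = 10.73 kW = 36610 Btu/h.

36600 Btu/h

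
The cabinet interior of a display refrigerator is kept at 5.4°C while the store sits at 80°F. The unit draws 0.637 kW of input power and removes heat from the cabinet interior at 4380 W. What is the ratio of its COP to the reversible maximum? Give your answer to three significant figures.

0.525

Converting, Q̇_C = 4380 W = 4.380 kW, so COP_actual = Q̇_C/Ẇ = 4.380/0.6370 = 6.876.
In absolute terms T_C = 278.55 K and T_H = 299.82 K, so ΔT = 21.27 K.
COP_Carnot = T_C/ΔT = 278.55/21.27 = 13.10.
η_II = COP_actual/COP_Carnot = 6.876/13.10 = 0.5250.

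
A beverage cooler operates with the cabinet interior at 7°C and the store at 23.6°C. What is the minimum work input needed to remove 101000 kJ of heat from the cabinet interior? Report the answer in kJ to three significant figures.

5980 kJ

In absolute terms T_C = 280.15 K and T_H = 296.75 K, so ΔT = 16.60 K.
The reversible limit is COP_R = T_C/ΔT = 16.88, so W_min = Q_C/COP = Q_C·ΔT/T_C.
W_min = 101000 × 16.60/280.15 = 5985 kJ.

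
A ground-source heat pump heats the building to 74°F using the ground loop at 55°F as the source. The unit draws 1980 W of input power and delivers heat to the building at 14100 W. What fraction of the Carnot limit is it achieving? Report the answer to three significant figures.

COP_actual = Q̇_H/Ẇ = 14100/1980 = 7.121.
In absolute terms T_C = 285.93 K and T_H = 296.48 K, so ΔT = 10.56 K.
COP_Carnot = T_H/ΔT = 296.48/10.56 = 28.09.
η_II = COP_actual/COP_Carnot = 7.121/28.09 = 0.2535.

0.254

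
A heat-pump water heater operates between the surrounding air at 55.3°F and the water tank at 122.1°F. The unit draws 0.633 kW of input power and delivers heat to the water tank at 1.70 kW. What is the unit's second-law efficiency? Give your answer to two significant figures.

COP_actual = Q̇_H/Ẇ = 1.700/0.6330 = 2.686.
In absolute terms T_C = 286.09 K and T_H = 323.21 K, so ΔT = 37.11 K.
COP_Carnot = T_H/ΔT = 323.21/37.11 = 8.709.
η_II = COP_actual/COP_Carnot = 2.686/8.709 = 0.3084.

0.31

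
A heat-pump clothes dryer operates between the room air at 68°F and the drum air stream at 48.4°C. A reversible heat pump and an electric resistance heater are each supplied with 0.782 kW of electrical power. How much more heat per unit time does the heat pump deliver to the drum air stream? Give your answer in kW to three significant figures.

In absolute terms T_C = 293.15 K and T_H = 321.55 K, so ΔT = 28.40 K.
COP_Carnot = T_H/ΔT = 321.55/28.40 = 11.32.
The heat pump delivers Q̇_H = COP × Ẇ = 8.854 kW; the resistance heater delivers Ẇ = 0.7820 kW.
Extra = (COP − 1)·Ẇ = 8.072 kW.

8.07 kW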